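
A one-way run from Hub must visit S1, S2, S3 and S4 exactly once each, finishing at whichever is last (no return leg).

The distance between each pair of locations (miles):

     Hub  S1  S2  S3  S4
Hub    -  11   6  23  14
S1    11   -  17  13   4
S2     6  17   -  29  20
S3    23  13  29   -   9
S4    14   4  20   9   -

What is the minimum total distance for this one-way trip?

There are 4! = 24 possible orderings.
Hub→S1→S2→S3→S4: 11+17+29+9 = 66
Hub→S1→S2→S4→S3: 11+17+20+9 = 57
Hub→S1→S3→S2→S4: 11+13+29+20 = 73
Hub→S1→S3→S4→S2: 11+13+9+20 = 53
Hub→S1→S4→S2→S3: 11+4+20+29 = 64
Hub→S1→S4→S3→S2: 11+4+9+29 = 53
Hub→S2→S1→S3→S4: 6+17+13+9 = 45
Hub→S2→S1→S4→S3: 6+17+4+9 = 36
Hub→S2→S3→S1→S4: 6+29+13+4 = 52
Hub→S2→S3→S4→S1: 6+29+9+4 = 48
Hub→S2→S4→S1→S3: 6+20+4+13 = 43
Hub→S2→S4→S3→S1: 6+20+9+13 = 48
Hub→S3→S1→S2→S4: 23+13+17+20 = 73
Hub→S3→S1→S4→S2: 23+13+4+20 = 60
… (10 more)
The minimum is 36.
One shortest path: Hub → S2 → S1 → S4 → S3.

Shortest open route: 36 miles.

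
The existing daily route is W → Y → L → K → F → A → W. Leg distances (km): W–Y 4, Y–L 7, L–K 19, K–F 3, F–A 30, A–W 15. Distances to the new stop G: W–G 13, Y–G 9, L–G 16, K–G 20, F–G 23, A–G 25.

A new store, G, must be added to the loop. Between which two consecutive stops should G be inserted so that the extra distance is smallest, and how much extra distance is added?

+17 km — insert G between L and K.

Insertion cost between consecutive stops i–j is d(i,G) + d(G,j) − d(i,j):
  between W and Y: 13 + 9 − 4 = 18
  between Y and L: 9 + 16 − 7 = 18
  between L and K: 16 + 20 − 19 = 17
  between K and F: 20 + 23 − 3 = 40
  between F and A: 23 + 25 − 30 = 18
  between A and W: 25 + 13 − 15 = 23
Cheapest insertion is between L and K, adding 17.
New total = 78 + 17 = 95.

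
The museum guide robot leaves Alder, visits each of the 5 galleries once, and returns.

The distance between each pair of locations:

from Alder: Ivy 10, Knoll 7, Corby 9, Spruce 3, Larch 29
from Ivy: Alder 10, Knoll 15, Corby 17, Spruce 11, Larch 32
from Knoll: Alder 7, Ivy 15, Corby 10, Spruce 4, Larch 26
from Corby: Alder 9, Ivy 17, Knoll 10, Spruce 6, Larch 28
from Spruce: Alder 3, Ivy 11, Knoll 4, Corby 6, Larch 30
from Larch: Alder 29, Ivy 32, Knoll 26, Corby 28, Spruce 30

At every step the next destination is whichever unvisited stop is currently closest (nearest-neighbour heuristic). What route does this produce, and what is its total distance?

95 along Alder → Spruce → Knoll → Corby → Ivy → Larch → Alder.

From Alder: distances to unvisited — Spruce=3, Knoll=7, Corby=9, Ivy=10, Larch=29. Nearest is Spruce (3).
From Spruce: distances to unvisited — Knoll=4, Corby=6, Ivy=11, Larch=30. Nearest is Knoll (4).
From Knoll: distances to unvisited — Corby=10, Ivy=15, Larch=26. Nearest is Corby (10).
From Corby: distances to unvisited — Ivy=17, Larch=28. Nearest is Ivy (17).
From Ivy: distances to unvisited — Larch=32. Nearest is Larch (32).
Return Larch→Alder: 29.
Total = 3 + 4 + 10 + 17 + 32 + 29 = 95.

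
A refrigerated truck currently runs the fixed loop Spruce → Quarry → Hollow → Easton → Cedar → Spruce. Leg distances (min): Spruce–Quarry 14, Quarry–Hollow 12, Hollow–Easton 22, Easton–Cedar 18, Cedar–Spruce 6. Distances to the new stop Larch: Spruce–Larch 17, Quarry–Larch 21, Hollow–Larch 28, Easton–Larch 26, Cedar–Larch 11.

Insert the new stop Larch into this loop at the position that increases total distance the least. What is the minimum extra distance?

Adding 19 min by placing Larch on the Easton–Cedar leg.

Insertion cost between consecutive stops i–j is d(i,Larch) + d(Larch,j) − d(i,j):
  between Spruce and Quarry: 17 + 21 − 14 = 24
  between Quarry and Hollow: 21 + 28 − 12 = 37
  between Hollow and Easton: 28 + 26 − 22 = 32
  between Easton and Cedar: 26 + 11 − 18 = 19
  between Cedar and Spruce: 11 + 17 − 6 = 22
Cheapest insertion is between Easton and Cedar, adding 19.
New total = 72 + 19 = 91.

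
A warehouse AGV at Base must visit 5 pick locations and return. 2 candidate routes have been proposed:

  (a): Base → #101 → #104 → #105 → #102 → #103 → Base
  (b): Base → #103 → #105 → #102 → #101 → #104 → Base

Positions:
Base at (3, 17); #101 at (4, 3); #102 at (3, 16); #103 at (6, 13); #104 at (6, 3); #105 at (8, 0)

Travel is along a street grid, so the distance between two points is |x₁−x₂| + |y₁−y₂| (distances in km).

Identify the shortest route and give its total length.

(a): 15 + 2 + 5 + 21 + 6 + 7 = 56
(b): 7 + 15 + 21 + 14 + 2 + 17 = 76

56 km — (a) is the shortest.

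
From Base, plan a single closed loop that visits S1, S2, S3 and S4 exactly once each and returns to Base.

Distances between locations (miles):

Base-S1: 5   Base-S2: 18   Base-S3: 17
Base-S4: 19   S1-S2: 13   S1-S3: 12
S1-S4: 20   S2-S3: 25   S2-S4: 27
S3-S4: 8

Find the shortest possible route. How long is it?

Shortest round trip = 70 miles.

There are 12 distinct closed tours to check (reversals are equivalent).
Base - S1 - S2 - S3 - S4 - Base: 5+13+25+8+19 = 70
Base - S1 - S2 - S4 - S3 - Base: 5+13+27+8+17 = 70
Base - S1 - S3 - S2 - S4 - Base: 5+12+25+27+19 = 88
Base - S1 - S3 - S4 - S2 - Base: 5+12+8+27+18 = 70
Base - S1 - S4 - S2 - S3 - Base: 5+20+27+25+17 = 94
Base - S1 - S4 - S3 - S2 - Base: 5+20+8+25+18 = 76
Base - S2 - S1 - S3 - S4 - Base: 18+13+12+8+19 = 70
Base - S2 - S1 - S4 - S3 - Base: 18+13+20+8+17 = 76
Base - S2 - S3 - S1 - S4 - Base: 18+25+12+20+19 = 94
Base - S2 - S4 - S1 - S3 - Base: 18+27+20+12+17 = 94
Base - S3 - S1 - S2 - S4 - Base: 17+12+13+27+19 = 88
Base - S3 - S2 - S1 - S4 - Base: 17+25+13+20+19 = 94
The minimum is 70.
One optimal route: Base → S1 → S2 → S3 → S4 → Base (or its reverse).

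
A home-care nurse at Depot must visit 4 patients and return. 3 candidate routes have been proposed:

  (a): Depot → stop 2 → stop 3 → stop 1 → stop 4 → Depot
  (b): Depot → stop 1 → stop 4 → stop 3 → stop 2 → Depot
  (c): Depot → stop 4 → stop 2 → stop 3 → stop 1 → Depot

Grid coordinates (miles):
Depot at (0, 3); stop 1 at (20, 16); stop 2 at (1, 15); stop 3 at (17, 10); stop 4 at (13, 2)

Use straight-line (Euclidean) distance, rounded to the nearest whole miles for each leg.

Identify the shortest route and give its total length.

65 miles — (a) is the shortest.

(a): 12 + 17 + 7 + 16 + 13 = 65
(b): 24 + 16 + 9 + 17 + 12 = 78
(c): 13 + 18 + 17 + 7 + 24 = 79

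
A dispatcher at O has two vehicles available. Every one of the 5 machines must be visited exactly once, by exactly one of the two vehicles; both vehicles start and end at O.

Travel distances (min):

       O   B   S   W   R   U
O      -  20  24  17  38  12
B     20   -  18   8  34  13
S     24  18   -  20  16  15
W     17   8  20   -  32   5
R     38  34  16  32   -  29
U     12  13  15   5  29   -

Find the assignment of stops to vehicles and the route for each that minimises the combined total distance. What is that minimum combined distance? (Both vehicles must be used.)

Minimum combined distance: 121 min.

Try each way of splitting the stops between the two vehicles (each non-empty) and, for each split, find the best tour for each vehicle:
  {B} + {S, W, R, U}: 40 + 89 = 129
  {S} + {B, W, R, U}: 48 + 97 = 145
  {B, S} + {W, R, U}: 62 + 87 = 149
  {W} + {B, S, R, U}: 34 + 95 = 129
  {B, W} + {S, R, U}: 45 + 81 = 126
  {S, W} + {B, R, U}: 61 + 95 = 156
  … (15 splits in total)
  {B, S, W, R} + {U}: 97 + 24 = 121  ← best
Best: vehicle 1 O → W → B → S → R → O = 97; vehicle 2 O → U → O = 24; combined 121.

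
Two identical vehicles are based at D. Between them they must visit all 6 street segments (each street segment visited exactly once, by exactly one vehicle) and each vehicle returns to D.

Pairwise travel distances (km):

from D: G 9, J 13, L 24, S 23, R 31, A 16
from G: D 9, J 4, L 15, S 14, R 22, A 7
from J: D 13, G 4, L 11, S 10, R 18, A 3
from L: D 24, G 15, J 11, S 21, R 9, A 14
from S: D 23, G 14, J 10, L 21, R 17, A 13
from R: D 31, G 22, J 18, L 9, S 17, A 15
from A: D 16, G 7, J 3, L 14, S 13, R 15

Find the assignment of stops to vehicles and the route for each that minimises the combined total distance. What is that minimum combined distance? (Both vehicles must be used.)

Minimum combined distance: 97 km.

There are 2^5 − 1 = 31 ways to divide the 6 stops into two non-empty groups. For each, the best each vehicle can do is its own shortest tour through its group:
  {G} + {J, L, S, R, A}: 18 + 79 = 97
  {J} + {G, L, S, R, A}: 26 + 79 = 105
  {G, J} + {L, S, R, A}: 26 + 79 = 105
  {L} + {G, J, S, R, A}: 48 + 71 = 119
  {G, L} + {J, S, R, A}: 48 + 71 = 119
  {J, L} + {G, S, R, A}: 48 + 71 = 119
  … (31 splits in total)
Best: vehicle 1 D → G → D = 18; vehicle 2 D → J → L → R → S → A → D = 79; combined 97.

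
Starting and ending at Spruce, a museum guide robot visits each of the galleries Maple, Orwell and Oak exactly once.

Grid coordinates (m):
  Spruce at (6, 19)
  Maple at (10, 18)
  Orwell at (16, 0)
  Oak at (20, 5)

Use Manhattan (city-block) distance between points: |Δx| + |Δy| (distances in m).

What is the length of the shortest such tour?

66 m — the shortest possible round trip.

Spruce → Maple → Orwell → Oak → Spruce: 5+24+9+28 = 66
Spruce → Maple → Oak → Orwell → Spruce: 5+23+9+29 = 66
Spruce → Orwell → Maple → Oak → Spruce: 29+24+23+28 = 104
The minimum is 66.
One optimal route: Spruce → Maple → Orwell → Oak → Spruce (or its reverse).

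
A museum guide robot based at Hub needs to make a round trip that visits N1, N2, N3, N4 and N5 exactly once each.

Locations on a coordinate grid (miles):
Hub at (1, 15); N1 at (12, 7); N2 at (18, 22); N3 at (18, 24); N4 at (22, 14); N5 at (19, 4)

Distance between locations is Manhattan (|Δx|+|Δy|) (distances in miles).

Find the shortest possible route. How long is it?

Minimum total distance: 82 miles.

Hub → N1 → N2 → N3 → N4 → N5 → Hub: 19+21+2+14+13+29 = 98
Hub → N1 → N2 → N3 → N5 → N4 → Hub: 19+21+2+21+13+22 = 98
Hub → N1 → N2 → N4 → N3 → N5 → Hub: 19+21+12+14+21+29 = 116
Hub → N1 → N2 → N4 → N5 → N3 → Hub: 19+21+12+13+21+26 = 112
Hub → N1 → N2 → N5 → N3 → N4 → Hub: 19+21+19+21+14+22 = 116
Hub → N1 → N2 → N5 → N4 → N3 → Hub: 19+21+19+13+14+26 = 112
Hub → N1 → N3 → N2 → N4 → N5 → Hub: 19+23+2+12+13+29 = 98
Hub → N1 → N3 → N2 → N5 → N4 → Hub: 19+23+2+19+13+22 = 98
Hub → N1 → N3 → N4 → N2 → N5 → Hub: 19+23+14+12+19+29 = 116
Hub → N1 → N3 → N4 → N5 → N2 → Hub: 19+23+14+13+19+24 = 112
Hub → N1 → N3 → N5 → N2 → N4 → Hub: 19+23+21+19+12+22 = 116
Hub → N1 → N3 → N5 → N4 → N2 → Hub: 19+23+21+13+12+24 = 112
Hub → N1 → N4 → N2 → N3 → N5 → Hub: 19+17+12+2+21+29 = 100
Hub → N1 → N4 → N2 → N5 → N3 → Hub: 19+17+12+19+21+26 = 114
… (46 more)
Hub → N1 → N5 → N4 → N2 → N3 → Hub: 19+10+13+12+2+26 = 82  ← best
The minimum is 82.
One optimal route: Hub → N1 → N5 → N4 → N2 → N3 → Hub (or its reverse).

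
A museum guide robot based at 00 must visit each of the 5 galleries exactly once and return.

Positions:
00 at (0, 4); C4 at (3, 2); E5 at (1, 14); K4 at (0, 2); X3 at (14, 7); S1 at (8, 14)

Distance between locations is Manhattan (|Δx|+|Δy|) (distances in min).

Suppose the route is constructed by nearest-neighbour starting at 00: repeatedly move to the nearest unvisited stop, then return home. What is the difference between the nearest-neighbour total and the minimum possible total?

From 00: K4=2, C4=5, E5=11, X3=17, S1=18 → choose K4 (2).
From K4: C4=3, E5=13, X3=19, S1=20 → choose C4 (3).
From C4: E5=14, X3=16, S1=17 → choose E5 (14).
From E5: S1=7, X3=20 → choose S1 (7).
From S1: X3=13 → choose X3 (13).
NN route 00 → K4 → C4 → E5 → S1 → X3 → 00 costs 56.
Optimal: 00 → E5 → S1 → X3 → C4 → K4 → 00 costs 52 (by enumerating all 60 distinct tours).
Excess = 56 − 52 = 4.

4 min longer than the optimal tour.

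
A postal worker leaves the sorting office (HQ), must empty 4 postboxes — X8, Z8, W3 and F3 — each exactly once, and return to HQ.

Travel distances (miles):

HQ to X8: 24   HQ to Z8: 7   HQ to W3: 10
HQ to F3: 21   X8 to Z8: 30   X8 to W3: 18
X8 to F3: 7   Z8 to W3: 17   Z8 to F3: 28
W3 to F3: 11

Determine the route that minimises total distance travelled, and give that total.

65 miles — the shortest possible round trip.

With 4 stops there are 4!/2 = 12 distinct round trips (a route and its reverse cost the same).
HQ → X8 → Z8 → W3 → F3 → HQ: 24+30+17+11+21 = 103
HQ → X8 → Z8 → F3 → W3 → HQ: 24+30+28+11+10 = 103
HQ → X8 → W3 → Z8 → F3 → HQ: 24+18+17+28+21 = 108
HQ → X8 → W3 → F3 → Z8 → HQ: 24+18+11+28+7 = 88
HQ → X8 → F3 → Z8 → W3 → HQ: 24+7+28+17+10 = 86
HQ → X8 → F3 → W3 → Z8 → HQ: 24+7+11+17+7 = 66
HQ → Z8 → X8 → W3 → F3 → HQ: 7+30+18+11+21 = 87
HQ → Z8 → X8 → F3 → W3 → HQ: 7+30+7+11+10 = 65
HQ → Z8 → W3 → X8 → F3 → HQ: 7+17+18+7+21 = 70
HQ → Z8 → F3 → X8 → W3 → HQ: 7+28+7+18+10 = 70
HQ → W3 → X8 → Z8 → F3 → HQ: 10+18+30+28+21 = 107
HQ → W3 → Z8 → X8 → F3 → HQ: 10+17+30+7+21 = 85
The minimum is 65.
One optimal route: HQ → Z8 → X8 → F3 → W3 → HQ (or its reverse).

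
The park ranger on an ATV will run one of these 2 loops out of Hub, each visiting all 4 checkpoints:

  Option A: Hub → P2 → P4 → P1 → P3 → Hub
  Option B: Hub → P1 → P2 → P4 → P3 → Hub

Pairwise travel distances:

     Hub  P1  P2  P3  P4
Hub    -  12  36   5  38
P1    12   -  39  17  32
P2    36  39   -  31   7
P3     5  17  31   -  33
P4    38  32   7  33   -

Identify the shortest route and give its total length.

Shortest is Option B, total 96.

Option A: 36 + 7 + 32 + 17 + 5 = 97
Option B: 12 + 39 + 7 + 33 + 5 = 96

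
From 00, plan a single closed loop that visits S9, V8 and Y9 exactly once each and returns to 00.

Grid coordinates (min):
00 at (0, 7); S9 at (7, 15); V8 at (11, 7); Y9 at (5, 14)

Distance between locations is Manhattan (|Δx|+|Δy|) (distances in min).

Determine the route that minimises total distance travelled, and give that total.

Shortest round trip = 38 min.

With 3 stops there are 3!/2 = 3 distinct round trips (a route and its reverse cost the same).
00-S9-V8-Y9-00: 15+12+13+12 = 52
00-S9-Y9-V8-00: 15+3+13+11 = 42
00-V8-S9-Y9-00: 11+12+3+12 = 38
The minimum is 38.
One optimal route: 00 → V8 → S9 → Y9 → 00 (or its reverse).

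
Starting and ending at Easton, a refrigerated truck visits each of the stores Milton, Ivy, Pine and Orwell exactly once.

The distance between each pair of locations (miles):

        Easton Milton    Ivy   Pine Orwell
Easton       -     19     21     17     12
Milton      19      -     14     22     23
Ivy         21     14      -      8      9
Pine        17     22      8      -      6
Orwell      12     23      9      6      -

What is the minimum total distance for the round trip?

Shortest round trip = 59 miles.

With 4 stops there are 4!/2 = 12 distinct round trips (a route and its reverse cost the same).
Easton → Milton → Ivy → Pine → Orwell → Easton: 19+14+8+6+12 = 59
Easton → Milton → Ivy → Orwell → Pine → Easton: 19+14+9+6+17 = 65
Easton → Milton → Pine → Ivy → Orwell → Easton: 19+22+8+9+12 = 70
Easton → Milton → Pine → Orwell → Ivy → Easton: 19+22+6+9+21 = 77
Easton → Milton → Orwell → Ivy → Pine → Easton: 19+23+9+8+17 = 76
Easton → Milton → Orwell → Pine → Ivy → Easton: 19+23+6+8+21 = 77
Easton → Ivy → Milton → Pine → Orwell → Easton: 21+14+22+6+12 = 75
Easton → Ivy → Milton → Orwell → Pine → Easton: 21+14+23+6+17 = 81
Easton → Ivy → Pine → Milton → Orwell → Easton: 21+8+22+23+12 = 86
Easton → Ivy → Orwell → Milton → Pine → Easton: 21+9+23+22+17 = 92
Easton → Pine → Milton → Ivy → Orwell → Easton: 17+22+14+9+12 = 74
Easton → Pine → Ivy → Milton → Orwell → Easton: 17+8+14+23+12 = 74
The minimum is 59.
One optimal route: Easton → Milton → Ivy → Pine → Orwell → Easton (or its reverse).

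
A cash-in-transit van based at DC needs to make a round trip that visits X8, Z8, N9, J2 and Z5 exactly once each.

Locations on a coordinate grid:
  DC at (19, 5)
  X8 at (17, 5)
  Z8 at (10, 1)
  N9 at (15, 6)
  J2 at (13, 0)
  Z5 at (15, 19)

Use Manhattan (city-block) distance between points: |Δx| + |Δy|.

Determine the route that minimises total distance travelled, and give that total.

There are 60 distinct closed tours to check (reversals are equivalent).
DC - X8 - Z8 - N9 - J2 - Z5 - DC: 2+11+10+8+21+18 = 70
DC - X8 - Z8 - N9 - Z5 - J2 - DC: 2+11+10+13+21+11 = 68
DC - X8 - Z8 - J2 - N9 - Z5 - DC: 2+11+4+8+13+18 = 56
DC - X8 - Z8 - J2 - Z5 - N9 - DC: 2+11+4+21+13+5 = 56
DC - X8 - Z8 - Z5 - N9 - J2 - DC: 2+11+23+13+8+11 = 68
DC - X8 - Z8 - Z5 - J2 - N9 - DC: 2+11+23+21+8+5 = 70
DC - X8 - N9 - Z8 - J2 - Z5 - DC: 2+3+10+4+21+18 = 58
DC - X8 - N9 - Z8 - Z5 - J2 - DC: 2+3+10+23+21+11 = 70
DC - X8 - N9 - J2 - Z8 - Z5 - DC: 2+3+8+4+23+18 = 58
DC - X8 - N9 - J2 - Z5 - Z8 - DC: 2+3+8+21+23+13 = 70
DC - X8 - N9 - Z5 - Z8 - J2 - DC: 2+3+13+23+4+11 = 56
DC - X8 - N9 - Z5 - J2 - Z8 - DC: 2+3+13+21+4+13 = 56
DC - X8 - J2 - Z8 - N9 - Z5 - DC: 2+9+4+10+13+18 = 56
DC - X8 - J2 - Z8 - Z5 - N9 - DC: 2+9+4+23+13+5 = 56
… (46 more)
The minimum is 56.
One optimal route: DC → X8 → Z8 → J2 → N9 → Z5 → DC (or its reverse).

Shortest round trip = 56.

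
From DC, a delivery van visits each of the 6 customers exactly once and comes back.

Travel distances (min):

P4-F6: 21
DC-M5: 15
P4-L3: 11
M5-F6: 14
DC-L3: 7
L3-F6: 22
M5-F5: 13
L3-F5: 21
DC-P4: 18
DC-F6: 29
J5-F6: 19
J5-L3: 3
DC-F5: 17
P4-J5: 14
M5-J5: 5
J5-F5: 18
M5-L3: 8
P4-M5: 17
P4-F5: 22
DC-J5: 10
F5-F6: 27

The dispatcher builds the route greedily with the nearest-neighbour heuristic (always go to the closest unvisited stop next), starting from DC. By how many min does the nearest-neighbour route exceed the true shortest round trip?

The nearest-neighbour route is 11 min longer than optimal.

DC: L3=7, J5=10, M5=15, F5=17, P4=18, F6=29 ⇒ L3
L3: J5=3, M5=8, P4=11, F5=21, F6=22 ⇒ J5
J5: M5=5, P4=14, F5=18, F6=19 ⇒ M5
M5: F5=13, F6=14, P4=17 ⇒ F5
F5: P4=22, F6=27 ⇒ P4
P4: F6=21 ⇒ F6
NN route DC → L3 → J5 → M5 → F5 → P4 → F6 → DC costs 100.
Optimal: DC → J5 → L3 → P4 → F6 → M5 → F5 → DC costs 89 (by enumerating all 360 distinct tours).
Excess = 100 − 89 = 11.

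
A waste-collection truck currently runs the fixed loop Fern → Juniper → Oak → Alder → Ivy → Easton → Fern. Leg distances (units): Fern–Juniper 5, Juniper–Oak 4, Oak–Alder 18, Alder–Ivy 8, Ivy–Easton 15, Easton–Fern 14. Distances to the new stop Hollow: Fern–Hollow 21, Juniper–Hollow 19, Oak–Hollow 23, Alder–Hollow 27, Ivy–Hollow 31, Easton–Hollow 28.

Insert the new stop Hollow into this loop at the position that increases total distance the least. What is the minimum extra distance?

Insertion cost between consecutive stops i–j is d(i,Hollow) + d(Hollow,j) − d(i,j):
  between Fern and Juniper: 21 + 19 − 5 = 35
  between Juniper and Oak: 19 + 23 − 4 = 38
  between Oak and Alder: 23 + 27 − 18 = 32
  between Alder and Ivy: 27 + 31 − 8 = 50
  between Ivy and Easton: 31 + 28 − 15 = 44
  between Easton and Fern: 28 + 21 − 14 = 35
Cheapest insertion is between Oak and Alder, adding 32.
New total = 64 + 32 = 96.

Adding 32 by placing Hollow on the Oak–Alder leg.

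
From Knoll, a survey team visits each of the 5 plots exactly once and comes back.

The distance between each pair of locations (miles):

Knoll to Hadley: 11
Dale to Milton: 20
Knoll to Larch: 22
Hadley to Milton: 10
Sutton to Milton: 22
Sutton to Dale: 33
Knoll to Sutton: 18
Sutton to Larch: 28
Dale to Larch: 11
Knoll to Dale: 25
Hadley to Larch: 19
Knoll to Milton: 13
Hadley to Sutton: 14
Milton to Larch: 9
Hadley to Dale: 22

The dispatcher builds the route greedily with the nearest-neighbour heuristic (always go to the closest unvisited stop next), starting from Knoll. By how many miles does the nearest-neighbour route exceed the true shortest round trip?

Knoll: Hadley=11, Milton=13, Sutton=18, Larch=22, Dale=25 ⇒ Hadley
Hadley: Milton=10, Sutton=14, Larch=19, Dale=22 ⇒ Milton
Milton: Larch=9, Dale=20, Sutton=22 ⇒ Larch
Larch: Dale=11, Sutton=28 ⇒ Dale
Dale: Sutton=33 ⇒ Sutton
NN route Knoll → Hadley → Milton → Larch → Dale → Sutton → Knoll costs 92.
Optimal: Knoll → Sutton → Hadley → Dale → Larch → Milton → Knoll costs 87 (by enumerating all 60 distinct tours).
Excess = 92 − 87 = 5.

5 miles longer than the optimal tour.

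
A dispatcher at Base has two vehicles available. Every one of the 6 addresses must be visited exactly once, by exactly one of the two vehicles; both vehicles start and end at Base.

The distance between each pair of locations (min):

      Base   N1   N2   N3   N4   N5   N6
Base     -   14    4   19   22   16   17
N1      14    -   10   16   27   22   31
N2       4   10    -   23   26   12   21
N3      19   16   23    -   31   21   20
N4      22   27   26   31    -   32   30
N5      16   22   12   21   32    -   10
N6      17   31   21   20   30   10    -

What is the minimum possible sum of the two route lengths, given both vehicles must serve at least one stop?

119 min — the smallest possible combined total.

Check every non-empty split of the stops between the two vehicles; for each half take its own optimal tour:
  {N1} + {N2, N3, N4, N5, N6}: 28 + 99 = 127
  {N2} + {N1, N3, N4, N5, N6}: 8 + 111 = 119
  {N1, N2} + {N3, N4, N5, N6}: 28 + 99 = 127
  {N3} + {N1, N2, N4, N5, N6}: 38 + 97 = 135
  {N1, N3} + {N2, N4, N5, N6}: 49 + 78 = 127
  {N2, N3} + {N1, N4, N5, N6}: 46 + 97 = 143
  … (31 splits in total)
Best: vehicle 1 Base → N2 → Base = 8; vehicle 2 Base → N4 → N1 → N3 → N6 → N5 → Base = 111; combined 119.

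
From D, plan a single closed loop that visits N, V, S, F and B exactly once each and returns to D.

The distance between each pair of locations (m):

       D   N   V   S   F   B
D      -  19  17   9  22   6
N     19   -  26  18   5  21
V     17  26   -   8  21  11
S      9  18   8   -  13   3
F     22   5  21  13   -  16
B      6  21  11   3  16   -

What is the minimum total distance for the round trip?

62 m — the shortest possible round trip.

With 5 stops there are 5!/2 = 60 distinct round trips (a route and its reverse cost the same).
D→N→V→S→F→B→D: 19+26+8+13+16+6 = 88
D→N→V→S→B→F→D: 19+26+8+3+16+22 = 94
D→N→V→F→S→B→D: 19+26+21+13+3+6 = 88
D→N→V→F→B→S→D: 19+26+21+16+3+9 = 94
D→N→V→B→S→F→D: 19+26+11+3+13+22 = 94
D→N→V→B→F→S→D: 19+26+11+16+13+9 = 94
D→N→S→V→F→B→D: 19+18+8+21+16+6 = 88
D→N→S→V→B→F→D: 19+18+8+11+16+22 = 94
D→N→S→F→V→B→D: 19+18+13+21+11+6 = 88
D→N→S→F→B→V→D: 19+18+13+16+11+17 = 94
D→N→S→B→V→F→D: 19+18+3+11+21+22 = 94
D→N→S→B→F→V→D: 19+18+3+16+21+17 = 94
D→N→F→V→S→B→D: 19+5+21+8+3+6 = 62
D→N→F→V→B→S→D: 19+5+21+11+3+9 = 68
… (46 more)
The minimum is 62.
One optimal route: D → N → F → V → S → B → D (or its reverse).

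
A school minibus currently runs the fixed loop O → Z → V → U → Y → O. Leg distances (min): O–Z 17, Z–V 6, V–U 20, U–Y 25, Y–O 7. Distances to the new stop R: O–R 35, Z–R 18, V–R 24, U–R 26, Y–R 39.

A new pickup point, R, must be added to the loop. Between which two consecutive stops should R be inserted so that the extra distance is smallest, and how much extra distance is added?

Adding 30 min by placing R on the V–U leg.

Insertion cost between consecutive stops i–j is d(i,R) + d(R,j) − d(i,j):
  between O and Z: 35 + 18 − 17 = 36
  between Z and V: 18 + 24 − 6 = 36
  between V and U: 24 + 26 − 20 = 30
  between U and Y: 26 + 39 − 25 = 40
  between Y and O: 39 + 35 − 7 = 67
Cheapest insertion is between V and U, adding 30.
New total = 75 + 30 = 105.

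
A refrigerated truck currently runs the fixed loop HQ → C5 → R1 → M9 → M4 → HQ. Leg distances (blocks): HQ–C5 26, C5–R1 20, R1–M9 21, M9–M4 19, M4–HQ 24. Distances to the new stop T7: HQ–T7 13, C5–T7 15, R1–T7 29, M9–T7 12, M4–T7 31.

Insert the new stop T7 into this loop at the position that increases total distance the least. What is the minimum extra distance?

Adding 2 blocks by placing T7 on the HQ–C5 leg.

Insertion cost between consecutive stops i–j is d(i,T7) + d(T7,j) − d(i,j):
  between HQ and C5: 13 + 15 − 26 = 2
  between C5 and R1: 15 + 29 − 20 = 24
  between R1 and M9: 29 + 12 − 21 = 20
  between M9 and M4: 12 + 31 − 19 = 24
  between M4 and HQ: 31 + 13 − 24 = 20
Cheapest insertion is between HQ and C5, adding 2.
New total = 110 + 2 = 112.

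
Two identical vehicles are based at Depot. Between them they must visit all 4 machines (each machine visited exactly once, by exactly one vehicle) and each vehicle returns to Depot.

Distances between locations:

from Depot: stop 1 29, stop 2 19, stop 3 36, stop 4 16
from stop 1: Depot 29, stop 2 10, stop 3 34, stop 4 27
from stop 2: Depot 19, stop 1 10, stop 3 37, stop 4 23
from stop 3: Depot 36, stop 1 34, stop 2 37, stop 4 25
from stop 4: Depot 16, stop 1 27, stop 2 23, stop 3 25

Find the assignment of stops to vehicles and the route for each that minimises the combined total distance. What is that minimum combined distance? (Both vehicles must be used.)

131 — the smallest possible combined total.

Try each way of splitting the stops between the two vehicles (each non-empty) and, for each split, find the best tour for each vehicle:
  {stop 1} + {stop 2, stop 3, stop 4}: 58 + 97 = 155
  {stop 2} + {stop 1, stop 3, stop 4}: 38 + 104 = 142
  {stop 1, stop 2} + {stop 3, stop 4}: 58 + 77 = 135
  {stop 3} + {stop 1, stop 2, stop 4}: 72 + 72 = 144
  {stop 1, stop 3} + {stop 2, stop 4}: 99 + 58 = 157
  {stop 2, stop 3} + {stop 1, stop 4}: 92 + 72 = 164
  … (7 splits in total)
  {stop 1, stop 2, stop 3} + {stop 4}: 99 + 32 = 131  ← best
Best: vehicle 1 Depot → stop 2 → stop 1 → stop 3 → Depot = 99; vehicle 2 Depot → stop 4 → Depot = 32; combined 131.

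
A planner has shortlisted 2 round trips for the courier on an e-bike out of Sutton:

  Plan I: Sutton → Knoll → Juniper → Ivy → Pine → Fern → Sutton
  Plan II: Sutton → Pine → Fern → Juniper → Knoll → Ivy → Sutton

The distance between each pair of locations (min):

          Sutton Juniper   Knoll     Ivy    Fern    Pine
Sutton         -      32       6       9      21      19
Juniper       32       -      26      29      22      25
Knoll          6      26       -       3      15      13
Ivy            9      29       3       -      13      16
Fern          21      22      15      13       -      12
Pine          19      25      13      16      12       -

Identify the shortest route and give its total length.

Shortest is Plan II, total 91 min.

Plan I: 6 + 26 + 29 + 16 + 12 + 21 = 110
Plan II: 19 + 12 + 22 + 26 + 3 + 9 = 91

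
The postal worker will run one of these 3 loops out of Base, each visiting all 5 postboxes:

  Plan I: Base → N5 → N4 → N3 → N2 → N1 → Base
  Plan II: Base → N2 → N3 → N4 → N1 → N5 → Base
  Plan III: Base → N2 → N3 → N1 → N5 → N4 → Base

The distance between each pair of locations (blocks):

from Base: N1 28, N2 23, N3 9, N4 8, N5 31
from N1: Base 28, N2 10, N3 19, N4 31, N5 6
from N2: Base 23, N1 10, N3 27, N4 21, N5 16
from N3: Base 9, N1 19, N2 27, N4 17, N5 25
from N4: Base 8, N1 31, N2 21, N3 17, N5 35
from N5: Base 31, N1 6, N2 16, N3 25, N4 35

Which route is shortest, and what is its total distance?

118 blocks — Plan III is the shortest.

Plan I: 31 + 35 + 17 + 27 + 10 + 28 = 148
Plan II: 23 + 27 + 17 + 31 + 6 + 31 = 135
Plan III: 23 + 27 + 19 + 6 + 35 + 8 = 118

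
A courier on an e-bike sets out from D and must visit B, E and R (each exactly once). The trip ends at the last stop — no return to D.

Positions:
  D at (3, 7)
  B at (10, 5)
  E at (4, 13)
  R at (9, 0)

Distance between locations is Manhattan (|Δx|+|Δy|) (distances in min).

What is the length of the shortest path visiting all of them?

There are 3! = 6 possible orderings.
D→B→E→R: 9+14+18 = 41
D→B→R→E: 9+6+18 = 33
D→E→B→R: 7+14+6 = 27
D→E→R→B: 7+18+6 = 31
D→R→B→E: 13+6+14 = 33
D→R→E→B: 13+18+14 = 45
The minimum is 27.
One shortest path: D → E → B → R.

27 min — the minimum one-way total.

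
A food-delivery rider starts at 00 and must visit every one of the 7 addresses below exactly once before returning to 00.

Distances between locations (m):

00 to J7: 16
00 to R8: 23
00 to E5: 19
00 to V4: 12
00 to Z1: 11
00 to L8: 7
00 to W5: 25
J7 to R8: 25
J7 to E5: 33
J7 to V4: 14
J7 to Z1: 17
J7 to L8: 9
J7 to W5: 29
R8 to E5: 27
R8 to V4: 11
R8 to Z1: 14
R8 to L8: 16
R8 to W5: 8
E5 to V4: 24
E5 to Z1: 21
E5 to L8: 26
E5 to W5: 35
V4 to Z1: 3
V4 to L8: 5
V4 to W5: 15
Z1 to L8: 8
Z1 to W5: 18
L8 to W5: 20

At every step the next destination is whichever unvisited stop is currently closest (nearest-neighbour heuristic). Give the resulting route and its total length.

From 00: distances to unvisited — L8=7, Z1=11, V4=12, J7=16, E5=19, R8=23, W5=25. Nearest is L8 (7).
From L8: distances to unvisited — V4=5, Z1=8, J7=9, R8=16, W5=20, E5=26. Nearest is V4 (5).
From V4: distances to unvisited — Z1=3, R8=11, J7=14, W5=15, E5=24. Nearest is Z1 (3).
From Z1: distances to unvisited — R8=14, J7=17, W5=18, E5=21. Nearest is R8 (14).
From R8: distances to unvisited — W5=8, J7=25, E5=27. Nearest is W5 (8).
From W5: distances to unvisited — J7=29, E5=35. Nearest is J7 (29).
From J7: distances to unvisited — E5=33. Nearest is E5 (33).
Return E5→00: 19.
Total = 7 + 5 + 3 + 14 + 8 + 29 + 33 + 19 = 118.

Total distance 118 m via the nearest-neighbour route 00 → L8 → V4 → Z1 → R8 → W5 → J7 → E5 → 00.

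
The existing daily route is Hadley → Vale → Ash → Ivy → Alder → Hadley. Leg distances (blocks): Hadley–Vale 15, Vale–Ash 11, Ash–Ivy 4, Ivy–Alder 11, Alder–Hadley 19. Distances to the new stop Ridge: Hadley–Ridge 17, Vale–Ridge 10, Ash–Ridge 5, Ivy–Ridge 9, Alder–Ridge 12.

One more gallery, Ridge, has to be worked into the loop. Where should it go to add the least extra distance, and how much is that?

Adding 4 blocks by placing Ridge on the Vale–Ash leg.

Insertion cost between consecutive stops i–j is d(i,Ridge) + d(Ridge,j) − d(i,j):
  between Hadley and Vale: 17 + 10 − 15 = 12
  between Vale and Ash: 10 + 5 − 11 = 4
  between Ash and Ivy: 5 + 9 − 4 = 10
  between Ivy and Alder: 9 + 12 − 11 = 10
  between Alder and Hadley: 12 + 17 − 19 = 10
Cheapest insertion is between Vale and Ash, adding 4.
New total = 60 + 4 = 64.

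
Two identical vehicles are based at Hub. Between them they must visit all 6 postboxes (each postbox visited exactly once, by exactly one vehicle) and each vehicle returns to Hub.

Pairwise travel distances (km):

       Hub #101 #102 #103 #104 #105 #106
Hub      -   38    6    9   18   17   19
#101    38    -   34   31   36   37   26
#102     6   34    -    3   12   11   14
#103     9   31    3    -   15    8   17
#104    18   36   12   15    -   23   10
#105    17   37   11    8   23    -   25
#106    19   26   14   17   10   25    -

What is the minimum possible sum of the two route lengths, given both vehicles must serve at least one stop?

Minimum combined distance: 120 km.

Try each way of splitting the stops between the two vehicles (each non-empty) and, for each split, find the best tour for each vehicle:
  {#101} + {#102, #103, #104, #105, #106}: 76 + 69 = 145
  {#102} + {#101, #103, #104, #105, #106}: 12 + 108 = 120
  {#101, #102} + {#103, #104, #105, #106}: 78 + 69 = 147
  {#103} + {#101, #102, #104, #105, #106}: 18 + 108 = 126
  {#101, #103} + {#102, #104, #105, #106}: 78 + 69 = 147
  {#102, #103} + {#101, #104, #105, #106}: 18 + 108 = 126
  … (31 splits in total)
Best: vehicle 1 Hub → #102 → Hub = 12; vehicle 2 Hub → #103 → #105 → #101 → #106 → #104 → Hub = 108; combined 120.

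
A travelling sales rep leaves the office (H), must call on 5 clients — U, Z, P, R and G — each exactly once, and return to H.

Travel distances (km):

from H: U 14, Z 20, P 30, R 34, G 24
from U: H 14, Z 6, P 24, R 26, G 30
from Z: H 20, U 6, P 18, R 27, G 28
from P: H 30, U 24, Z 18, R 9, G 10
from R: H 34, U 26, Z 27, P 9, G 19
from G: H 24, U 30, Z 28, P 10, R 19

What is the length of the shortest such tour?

90 km — the shortest possible round trip.

With 5 stops there are 5!/2 = 60 distinct round trips (a route and its reverse cost the same).
H→U→Z→P→R→G→H: 14+6+18+9+19+24 = 90
H→U→Z→P→G→R→H: 14+6+18+10+19+34 = 101
H→U→Z→R→P→G→H: 14+6+27+9+10+24 = 90
H→U→Z→R→G→P→H: 14+6+27+19+10+30 = 106
H→U→Z→G→P→R→H: 14+6+28+10+9+34 = 101
H→U→Z→G→R→P→H: 14+6+28+19+9+30 = 106
H→U→P→Z→R→G→H: 14+24+18+27+19+24 = 126
H→U→P→Z→G→R→H: 14+24+18+28+19+34 = 137
H→U→P→R→Z→G→H: 14+24+9+27+28+24 = 126
H→U→P→R→G→Z→H: 14+24+9+19+28+20 = 114
H→U→P→G→Z→R→H: 14+24+10+28+27+34 = 137
H→U→P→G→R→Z→H: 14+24+10+19+27+20 = 114
H→U→R→Z→P→G→H: 14+26+27+18+10+24 = 119
H→U→R→Z→G→P→H: 14+26+27+28+10+30 = 135
… (46 more)
The minimum is 90.
One optimal route: H → U → Z → P → R → G → H (or its reverse).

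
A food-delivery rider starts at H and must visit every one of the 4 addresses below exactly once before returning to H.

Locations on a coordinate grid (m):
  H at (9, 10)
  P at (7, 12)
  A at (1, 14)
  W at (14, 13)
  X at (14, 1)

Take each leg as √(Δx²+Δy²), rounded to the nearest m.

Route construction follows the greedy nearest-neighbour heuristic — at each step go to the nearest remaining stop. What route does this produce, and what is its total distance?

H → [P:3 / W:6 / A:9 / X:10] → P (3)
P → [A:6 / W:7 / X:13] → A (6)
A → [W:13 / X:18] → W (13)
W → [X:12] → X (12)
Return X→H: 10.
Total = 3 + 6 + 13 + 12 + 10 = 44.

Nearest-neighbour total = 44 m; route H → P → A → W → X → H.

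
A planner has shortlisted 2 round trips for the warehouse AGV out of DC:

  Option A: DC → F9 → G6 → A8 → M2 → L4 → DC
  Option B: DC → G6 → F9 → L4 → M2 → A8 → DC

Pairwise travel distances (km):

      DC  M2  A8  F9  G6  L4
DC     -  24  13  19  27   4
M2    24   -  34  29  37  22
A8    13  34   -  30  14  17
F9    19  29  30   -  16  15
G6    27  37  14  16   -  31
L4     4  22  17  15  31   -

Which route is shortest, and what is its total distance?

Option A: 19 + 16 + 14 + 34 + 22 + 4 = 109
Option B: 27 + 16 + 15 + 22 + 34 + 13 = 127

109 km — Option A is the shortest.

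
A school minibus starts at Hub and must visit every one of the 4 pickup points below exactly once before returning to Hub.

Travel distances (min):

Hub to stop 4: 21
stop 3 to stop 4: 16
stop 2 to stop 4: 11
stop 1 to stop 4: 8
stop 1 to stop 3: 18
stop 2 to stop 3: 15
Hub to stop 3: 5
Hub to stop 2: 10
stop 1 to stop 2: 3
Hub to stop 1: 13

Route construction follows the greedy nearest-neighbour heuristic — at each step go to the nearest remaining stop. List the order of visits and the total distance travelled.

Nearest-neighbour total = 52 min; route Hub → stop 3 → stop 2 → stop 1 → stop 4 → Hub.

Hub → [stop 3:5 / stop 2:10 / stop 1:13 / stop 4:21] → stop 3 (5)
stop 3 → [stop 2:15 / stop 4:16 / stop 1:18] → stop 2 (15)
stop 2 → [stop 1:3 / stop 4:11] → stop 1 (3)
stop 1 → [stop 4:8] → stop 4 (8)
Return stop 4→Hub: 21.
Total = 5 + 15 + 3 + 8 + 21 = 52.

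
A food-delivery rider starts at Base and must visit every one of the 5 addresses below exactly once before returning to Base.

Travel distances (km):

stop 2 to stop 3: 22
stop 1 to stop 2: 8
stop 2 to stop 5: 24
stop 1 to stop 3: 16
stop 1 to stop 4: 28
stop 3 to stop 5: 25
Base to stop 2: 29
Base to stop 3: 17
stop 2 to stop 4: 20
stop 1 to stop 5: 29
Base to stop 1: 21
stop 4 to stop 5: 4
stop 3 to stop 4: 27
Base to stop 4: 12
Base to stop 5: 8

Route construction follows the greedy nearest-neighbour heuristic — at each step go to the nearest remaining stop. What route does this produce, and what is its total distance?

Base → [stop 5:8 / stop 4:12 / stop 3:17 / stop 1:21 / stop 2:29] → stop 5 (8)
stop 5 → [stop 4:4 / stop 2:24 / stop 3:25 / stop 1:29] → stop 4 (4)
stop 4 → [stop 2:20 / stop 3:27 / stop 1:28] → stop 2 (20)
stop 2 → [stop 1:8 / stop 3:22] → stop 1 (8)
stop 1 → [stop 3:16] → stop 3 (16)
Return stop 3→Base: 17.
Total = 8 + 4 + 20 + 8 + 16 + 17 = 73.

Nearest-neighbour total = 73 km; route Base → stop 5 → stop 4 → stop 2 → stop 1 → stop 3 → Base.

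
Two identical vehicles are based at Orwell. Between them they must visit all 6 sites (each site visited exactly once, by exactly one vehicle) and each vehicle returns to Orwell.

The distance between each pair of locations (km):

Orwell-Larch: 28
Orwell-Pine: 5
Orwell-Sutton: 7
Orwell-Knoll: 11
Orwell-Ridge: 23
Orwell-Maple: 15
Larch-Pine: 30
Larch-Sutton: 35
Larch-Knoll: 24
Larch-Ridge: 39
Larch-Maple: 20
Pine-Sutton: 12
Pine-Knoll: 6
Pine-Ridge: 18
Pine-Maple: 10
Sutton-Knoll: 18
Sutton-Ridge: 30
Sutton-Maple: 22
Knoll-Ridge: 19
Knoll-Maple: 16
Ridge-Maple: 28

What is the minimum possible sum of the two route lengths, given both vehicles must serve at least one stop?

There are 2^5 − 1 = 31 ways to divide the 6 stops into two non-empty groups. For each, the best each vehicle can do is its own shortest tour through its group:
  {Larch} + {Pine, Sutton, Knoll, Ridge, Maple}: 56 + 87 = 143
  {Pine} + {Larch, Sutton, Knoll, Ridge, Maple}: 10 + 115 = 125
  {Larch, Pine} + {Sutton, Knoll, Ridge, Maple}: 63 + 87 = 150
  {Sutton} + {Larch, Pine, Knoll, Ridge, Maple}: 14 + 101 = 115
  {Larch, Sutton} + {Pine, Knoll, Ridge, Maple}: 70 + 73 = 143
  {Pine, Sutton} + {Larch, Knoll, Ridge, Maple}: 24 + 101 = 125
  … (31 splits in total)
Best: vehicle 1 Orwell → Sutton → Orwell = 14; vehicle 2 Orwell → Pine → Ridge → Knoll → Larch → Maple → Orwell = 101; combined 115.

115 km — the smallest possible combined total.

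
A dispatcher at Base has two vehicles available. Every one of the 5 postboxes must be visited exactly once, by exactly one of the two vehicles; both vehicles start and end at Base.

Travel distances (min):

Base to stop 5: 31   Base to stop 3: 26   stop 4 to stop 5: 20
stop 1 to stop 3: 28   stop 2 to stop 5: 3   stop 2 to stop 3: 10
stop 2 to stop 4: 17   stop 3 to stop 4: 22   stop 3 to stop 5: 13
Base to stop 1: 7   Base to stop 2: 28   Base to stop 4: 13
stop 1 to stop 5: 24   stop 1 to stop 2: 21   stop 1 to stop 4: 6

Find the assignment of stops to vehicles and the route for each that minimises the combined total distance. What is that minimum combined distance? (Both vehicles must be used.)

There are 2^4 − 1 = 15 ways to divide the 5 stops into two non-empty groups. For each, the best each vehicle can do is its own shortest tour through its group:
  {stop 1} + {stop 2, stop 3, stop 4, stop 5}: 14 + 72 = 86
  {stop 2} + {stop 1, stop 3, stop 4, stop 5}: 56 + 72 = 128
  {stop 1, stop 2} + {stop 3, stop 4, stop 5}: 56 + 72 = 128
  {stop 3} + {stop 1, stop 2, stop 4, stop 5}: 52 + 64 = 116
  {stop 1, stop 3} + {stop 2, stop 4, stop 5}: 61 + 64 = 125
  {stop 2, stop 3} + {stop 1, stop 4, stop 5}: 64 + 64 = 128
  … (15 splits in total)
Best: vehicle 1 Base → stop 1 → Base = 14; vehicle 2 Base → stop 3 → stop 2 → stop 5 → stop 4 → Base = 72; combined 86.

86 min — the smallest possible combined total.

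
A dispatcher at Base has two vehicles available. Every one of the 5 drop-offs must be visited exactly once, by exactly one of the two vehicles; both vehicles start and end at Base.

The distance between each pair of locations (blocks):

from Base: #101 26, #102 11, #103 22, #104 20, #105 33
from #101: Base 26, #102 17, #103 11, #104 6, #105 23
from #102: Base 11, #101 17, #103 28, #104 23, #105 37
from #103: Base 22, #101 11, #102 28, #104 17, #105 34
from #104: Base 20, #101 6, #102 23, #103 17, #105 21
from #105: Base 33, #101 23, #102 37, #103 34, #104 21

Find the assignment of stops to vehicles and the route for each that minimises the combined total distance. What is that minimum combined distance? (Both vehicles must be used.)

Minimum combined distance: 115 blocks.

Try each way of splitting the stops between the two vehicles (each non-empty) and, for each split, find the best tour for each vehicle:
  {#101} + {#102, #103, #104, #105}: 52 + 108 = 160
  {#102} + {#101, #103, #104, #105}: 22 + 93 = 115
  {#101, #102} + {#103, #104, #105}: 54 + 93 = 147
  {#103} + {#101, #102, #104, #105}: 44 + 88 = 132
  {#101, #103} + {#102, #104, #105}: 59 + 88 = 147
  {#102, #103} + {#101, #104, #105}: 61 + 82 = 143
  … (15 splits in total)
Best: vehicle 1 Base → #102 → Base = 22; vehicle 2 Base → #103 → #101 → #104 → #105 → Base = 93; combined 115.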